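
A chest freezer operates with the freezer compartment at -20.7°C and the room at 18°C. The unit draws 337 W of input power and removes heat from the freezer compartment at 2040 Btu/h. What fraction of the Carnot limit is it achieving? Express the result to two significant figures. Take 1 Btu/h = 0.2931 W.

Converting, Q̇_C = 2040 Btu/h = 597.9 W, so COP_actual = Q̇_C/Ẇ = 597.9/337.0 = 1.774.
In absolute terms T_C = 252.45 K and T_H = 291.15 K, so ΔT = 38.70 K.
COP_Carnot = T_C/ΔT = 252.45/38.70 = 6.523.
η_II = COP_actual/COP_Carnot = 1.774/6.523 = 0.2720.

0.27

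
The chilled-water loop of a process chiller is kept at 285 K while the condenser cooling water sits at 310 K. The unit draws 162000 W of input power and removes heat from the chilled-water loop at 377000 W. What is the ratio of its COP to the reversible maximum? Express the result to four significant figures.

COP_actual = Q̇_C/Ẇ = 377000/162000 = 2.327.
The reservoir spacing is ΔT = 310 − 285 = 25.00 K.
COP_Carnot = T_C/ΔT = 285.00/25.00 = 11.40.
η_II = COP_actual/COP_Carnot = 2.327/11.40 = 0.2041.

0.2041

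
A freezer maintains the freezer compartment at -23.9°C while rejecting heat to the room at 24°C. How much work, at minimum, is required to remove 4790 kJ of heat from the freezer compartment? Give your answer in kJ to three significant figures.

921 kJ

In absolute terms T_C = 249.25 K and T_H = 297.15 K, so ΔT = 47.90 K.
The reversible limit is COP_R = T_C/ΔT = 5.204, so W_min = Q_C/COP = Q_C·ΔT/T_C.
W_min = 4790 × 47.90/249.25 = 920.5 kJ.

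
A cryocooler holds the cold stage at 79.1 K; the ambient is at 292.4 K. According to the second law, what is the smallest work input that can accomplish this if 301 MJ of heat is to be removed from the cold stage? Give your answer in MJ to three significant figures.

The reservoir spacing is ΔT = 292.4 − 79.1 = 213.3 K.
The reversible limit is COP_R = T_C/ΔT = 0.3708, so W_min = Q_C/COP = Q_C·ΔT/T_C.
W_min = 301.0 × 213.3/79.10 = 811.7 MJ.

812 MJ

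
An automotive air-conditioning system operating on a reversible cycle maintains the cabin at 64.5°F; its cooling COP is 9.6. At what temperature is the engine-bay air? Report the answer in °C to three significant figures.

COP_R = T_C/(T_H − T_C) gives T_H − T_C = T_C/COP.
With T_C = 291.21 K, T_H = 291.21 × (1 + 1/9.6) = 321.54 K.
Converting, 321.54 K = 48.39°C.

48.4 °C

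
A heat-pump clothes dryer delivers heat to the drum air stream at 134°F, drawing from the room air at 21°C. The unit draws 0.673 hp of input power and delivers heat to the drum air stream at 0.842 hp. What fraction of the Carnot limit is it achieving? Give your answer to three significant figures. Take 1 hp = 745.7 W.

COP_actual = Q̇_H/Ẇ = 0.8420/0.6730 = 1.251.
In absolute terms T_C = 294.15 K and T_H = 329.82 K, so ΔT = 35.67 K.
COP_Carnot = T_H/ΔT = 329.82/35.67 = 9.247.
η_II = COP_actual/COP_Carnot = 1.251/9.247 = 0.1353.

0.135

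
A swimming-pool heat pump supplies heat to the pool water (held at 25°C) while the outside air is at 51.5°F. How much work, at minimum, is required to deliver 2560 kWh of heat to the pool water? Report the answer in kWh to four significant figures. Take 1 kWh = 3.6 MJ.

121.6 kWh

In absolute terms T_C = 283.98 K and T_H = 298.15 K, so ΔT = 14.17 K.
The reversible limit is COP_HP = T_H/ΔT = 21.05, so W_min = Q_H/COP = Q_H·ΔT/T_H.
W_min = 2560 × 14.17/298.15 = 121.6 kWh.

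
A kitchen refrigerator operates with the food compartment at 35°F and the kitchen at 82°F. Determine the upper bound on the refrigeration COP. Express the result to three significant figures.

10.5

In absolute terms T_C = 274.82 K and T_H = 300.93 K, so ΔT = 26.11 K.
For a reversible cycle, COP_Carnot = T_C/ΔT = 274.82/26.11 = 10.52.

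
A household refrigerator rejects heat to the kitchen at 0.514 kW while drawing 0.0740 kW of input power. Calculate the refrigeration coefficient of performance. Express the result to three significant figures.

5.95

The first law gives Q̇_H = Q̇_C + Ẇ, so the three rates are Q̇_C = 0.4400, Q̇_H = 0.5140, Ẇ = 0.07400 kW.
COP_R = Q̇_C/Ẇ = 0.4400/0.07400 = 5.946.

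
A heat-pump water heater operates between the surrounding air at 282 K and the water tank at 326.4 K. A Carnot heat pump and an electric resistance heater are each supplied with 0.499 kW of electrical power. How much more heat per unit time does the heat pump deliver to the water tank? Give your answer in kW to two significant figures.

The reservoir spacing is ΔT = 326.4 − 282 = 44.40 K.
COP_Carnot = T_H/ΔT = 326.40/44.40 = 7.351.
The heat pump delivers Q̇_H = COP × Ẇ = 3.668 kW; the resistance heater delivers Ẇ = 0.4990 kW.
Extra = (COP − 1)·Ẇ = 3.169 kW.

3.2 kW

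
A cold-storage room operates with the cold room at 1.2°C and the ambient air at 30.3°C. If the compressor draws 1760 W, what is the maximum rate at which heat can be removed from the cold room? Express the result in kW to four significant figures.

In absolute terms T_C = 274.35 K and T_H = 303.45 K, so ΔT = 29.10 K.
COP_Carnot = T_C/ΔT = 274.35/29.10 = 9.428.
Q̇_max = COP_Carnot × Ẇ = 9.428 × 1760 W = 16590 W = 16.59 kW.

16.59 kW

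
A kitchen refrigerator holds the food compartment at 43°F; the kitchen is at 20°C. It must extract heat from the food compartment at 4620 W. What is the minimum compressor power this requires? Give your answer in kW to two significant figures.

In absolute terms T_C = 279.26 K and T_H = 293.15 K, so ΔT = 13.89 K.
COP_Carnot = T_C/ΔT = 279.26/13.89 = 20.11.
Ẇ_min = Q̇/COP_Carnot = 4620/20.11 = 229.8 W = 0.2298 kW.

0.23 kW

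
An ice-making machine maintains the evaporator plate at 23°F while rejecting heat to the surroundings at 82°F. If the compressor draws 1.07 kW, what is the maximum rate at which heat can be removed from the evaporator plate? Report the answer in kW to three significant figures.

8.75 kW

In absolute terms T_C = 268.15 K and T_H = 300.93 K, so ΔT = 32.78 K.
COP_Carnot = T_C/ΔT = 268.15/32.78 = 8.181.
Q̇_max = COP_Carnot × Ẇ = 8.181 × 1.070 kW = 8.754 kW.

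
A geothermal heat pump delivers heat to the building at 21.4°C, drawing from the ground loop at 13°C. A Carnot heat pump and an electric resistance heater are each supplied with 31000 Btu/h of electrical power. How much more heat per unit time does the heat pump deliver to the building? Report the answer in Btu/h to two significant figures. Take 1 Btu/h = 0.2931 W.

In absolute terms T_C = 286.15 K and T_H = 294.55 K, so ΔT = 8.400 K.
COP_Carnot = T_H/ΔT = 294.55/8.400 = 35.07.
The heat pump delivers Q̇_H = COP × Ẇ = 1087000 Btu/h; the resistance heater delivers Ẇ = 31000 Btu/h.
Extra = (COP − 1)·Ẇ = 1056000 Btu/h.

1100000 Btu/h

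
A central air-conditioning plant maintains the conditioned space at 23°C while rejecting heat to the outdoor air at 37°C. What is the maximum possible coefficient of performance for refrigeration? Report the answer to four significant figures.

In absolute terms T_C = 296.15 K and T_H = 310.15 K, so ΔT = 14.00 K.
For a reversible cycle, COP_Carnot = T_C/ΔT = 296.15/14.00 = 21.15.

21.15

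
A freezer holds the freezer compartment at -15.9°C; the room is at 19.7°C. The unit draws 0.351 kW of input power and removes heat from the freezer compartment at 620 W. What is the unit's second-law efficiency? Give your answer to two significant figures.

0.24

Converting, Q̇_C = 620.0 W = 0.6200 kW, so COP_actual = Q̇_C/Ẇ = 0.6200/0.3510 = 1.766.
In absolute terms T_C = 257.25 K and T_H = 292.85 K, so ΔT = 35.60 K.
COP_Carnot = T_C/ΔT = 257.25/35.60 = 7.226.
η_II = COP_actual/COP_Carnot = 1.766/7.226 = 0.2444.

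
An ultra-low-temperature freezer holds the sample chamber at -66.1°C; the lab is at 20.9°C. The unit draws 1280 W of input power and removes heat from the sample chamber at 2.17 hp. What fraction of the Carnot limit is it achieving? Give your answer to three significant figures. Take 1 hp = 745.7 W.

0.531

Converting, Q̇_C = 2.170 hp = 1618 W, so COP_actual = Q̇_C/Ẇ = 1618/1280 = 1.264.
In absolute terms T_C = 207.05 K and T_H = 294.05 K, so ΔT = 87.00 K.
COP_Carnot = T_C/ΔT = 207.05/87.00 = 2.380.
η_II = COP_actual/COP_Carnot = 1.264/2.380 = 0.5312.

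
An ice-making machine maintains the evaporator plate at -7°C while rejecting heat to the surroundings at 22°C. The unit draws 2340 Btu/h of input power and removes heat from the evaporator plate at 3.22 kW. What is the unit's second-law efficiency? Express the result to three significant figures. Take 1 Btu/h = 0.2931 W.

Converting, Q̇_C = 3.220 kW = 10990 Btu/h, so COP_actual = Q̇_C/Ẇ = 10990/2340 = 4.695.
In absolute terms T_C = 266.15 K and T_H = 295.15 K, so ΔT = 29.00 K.
COP_Carnot = T_C/ΔT = 266.15/29.00 = 9.178.
η_II = COP_actual/COP_Carnot = 4.695/9.178 = 0.5116.

0.512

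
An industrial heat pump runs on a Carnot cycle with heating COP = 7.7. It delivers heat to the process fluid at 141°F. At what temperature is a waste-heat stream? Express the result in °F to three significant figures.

63.0 °F

COP_HP = T_H/(T_H − T_C) gives T_H − T_C = T_H/COP.
With T_H = 333.71 K, T_C = 333.71 × (1 − 1/7.7) = 290.37 K.
Converting, 290.37 K = 62.99°F.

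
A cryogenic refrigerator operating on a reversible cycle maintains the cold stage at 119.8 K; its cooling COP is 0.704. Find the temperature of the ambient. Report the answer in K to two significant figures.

COP_R = T_C/(T_H − T_C) gives T_H − T_C = T_C/COP.
With T_C = 119.80 K, T_H = 119.80 × (1 + 1/0.704) = 289.97 K.

290 K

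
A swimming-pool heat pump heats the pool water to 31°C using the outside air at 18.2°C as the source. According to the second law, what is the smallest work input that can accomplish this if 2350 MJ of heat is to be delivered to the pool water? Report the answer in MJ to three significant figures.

In absolute terms T_C = 291.35 K and T_H = 304.15 K, so ΔT = 12.80 K.
The reversible limit is COP_HP = T_H/ΔT = 23.76, so W_min = Q_H/COP = Q_H·ΔT/T_H.
W_min = 2350 × 12.80/304.15 = 98.90 MJ.

98.9 MJ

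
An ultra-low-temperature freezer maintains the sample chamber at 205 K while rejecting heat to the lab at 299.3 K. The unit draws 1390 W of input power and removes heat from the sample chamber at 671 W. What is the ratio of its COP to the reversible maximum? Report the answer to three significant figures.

COP_actual = Q̇_C/Ẇ = 671.0/1390 = 0.4827.
The reservoir spacing is ΔT = 299.3 − 205 = 94.30 K.
COP_Carnot = T_C/ΔT = 205.00/94.30 = 2.174.
η_II = COP_actual/COP_Carnot = 0.4827/2.174 = 0.2221.

0.222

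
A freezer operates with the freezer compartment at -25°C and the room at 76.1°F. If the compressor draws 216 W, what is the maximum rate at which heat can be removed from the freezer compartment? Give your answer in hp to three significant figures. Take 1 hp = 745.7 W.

In absolute terms T_C = 248.15 K and T_H = 297.65 K, so ΔT = 49.50 K.
COP_Carnot = T_C/ΔT = 248.15/49.50 = 5.013.
Q̇_max = COP_Carnot × Ẇ = 5.013 × 216.0 W = 1083 W = 1.452 hp.

1.45 hp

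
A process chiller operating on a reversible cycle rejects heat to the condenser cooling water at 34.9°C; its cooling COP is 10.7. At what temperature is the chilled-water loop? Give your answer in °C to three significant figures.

8.57 °C

For a Carnot refrigerator COP_R = T_C/(T_H − T_C), so T_C = COP·T_H/(1 + COP).
With T_H = 308.05 K, T_C = 10.7 × 308.05/11.70 = 281.72 K.
Converting, 281.72 K = 8.57°C.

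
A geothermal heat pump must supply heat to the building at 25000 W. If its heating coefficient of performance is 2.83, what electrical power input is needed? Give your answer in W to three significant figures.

8830 W

Ẇ = Q̇_H/COP_HP = 25000/2.83 = 8834 W.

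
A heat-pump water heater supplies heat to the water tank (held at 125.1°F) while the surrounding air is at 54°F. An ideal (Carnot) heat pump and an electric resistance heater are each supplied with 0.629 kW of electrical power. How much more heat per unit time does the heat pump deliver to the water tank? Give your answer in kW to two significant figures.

4.5 kW

In absolute terms T_C = 285.37 K and T_H = 324.87 K, so ΔT = 39.50 K.
COP_Carnot = T_H/ΔT = 324.87/39.50 = 8.225.
The heat pump delivers Q̇_H = COP × Ẇ = 5.173 kW; the resistance heater delivers Ẇ = 0.6290 kW.
Extra = (COP − 1)·Ẇ = 4.544 kW.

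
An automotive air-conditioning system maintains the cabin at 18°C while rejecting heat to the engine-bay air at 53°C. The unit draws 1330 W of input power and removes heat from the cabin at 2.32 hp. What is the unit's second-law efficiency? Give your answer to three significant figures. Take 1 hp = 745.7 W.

Converting, Q̇_C = 2.320 hp = 1730 W, so COP_actual = Q̇_C/Ẇ = 1730/1330 = 1.301.
In absolute terms T_C = 291.15 K and T_H = 326.15 K, so ΔT = 35.00 K.
COP_Carnot = T_C/ΔT = 291.15/35.00 = 8.319.
η_II = COP_actual/COP_Carnot = 1.301/8.319 = 0.1564.

0.156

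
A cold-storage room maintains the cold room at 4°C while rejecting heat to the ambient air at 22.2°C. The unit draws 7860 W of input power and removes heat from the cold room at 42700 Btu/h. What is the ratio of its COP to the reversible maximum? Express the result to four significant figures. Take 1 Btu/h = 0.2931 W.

Converting, Q̇_C = 42700 Btu/h = 12520 W, so COP_actual = Q̇_C/Ẇ = 12520/7860 = 1.592.
In absolute terms T_C = 277.15 K and T_H = 295.35 K, so ΔT = 18.20 K.
COP_Carnot = T_C/ΔT = 277.15/18.20 = 15.23.
η_II = COP_actual/COP_Carnot = 1.592/15.23 = 0.1046.

0.1046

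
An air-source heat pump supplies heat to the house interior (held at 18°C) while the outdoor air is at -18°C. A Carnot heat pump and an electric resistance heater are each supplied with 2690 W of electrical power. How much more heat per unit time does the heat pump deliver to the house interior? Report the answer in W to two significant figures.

19000 W

In absolute terms T_C = 255.15 K and T_H = 291.15 K, so ΔT = 36.00 K.
COP_Carnot = T_H/ΔT = 291.15/36.00 = 8.088.
The heat pump delivers Q̇_H = COP × Ẇ = 21760 W; the resistance heater delivers Ẇ = 2690 W.
Extra = (COP − 1)·Ẇ = 19070 W.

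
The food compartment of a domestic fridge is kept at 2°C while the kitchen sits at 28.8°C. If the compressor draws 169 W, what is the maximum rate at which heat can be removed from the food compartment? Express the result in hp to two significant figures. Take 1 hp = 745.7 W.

2.3 hp

In absolute terms T_C = 275.15 K and T_H = 301.95 K, so ΔT = 26.80 K.
COP_Carnot = T_C/ΔT = 275.15/26.80 = 10.27.
Q̇_max = COP_Carnot × Ẇ = 10.27 × 169.0 W = 1735 W = 2.327 hp.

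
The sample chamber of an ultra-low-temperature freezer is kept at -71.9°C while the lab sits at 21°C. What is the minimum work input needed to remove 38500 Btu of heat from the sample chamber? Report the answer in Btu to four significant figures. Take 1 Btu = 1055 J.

In absolute terms T_C = 201.25 K and T_H = 294.15 K, so ΔT = 92.90 K.
The reversible limit is COP_R = T_C/ΔT = 2.166, so W_min = Q_C/COP = Q_C·ΔT/T_C.
W_min = 38500 × 92.90/201.25 = 17770 Btu.

17770 Btu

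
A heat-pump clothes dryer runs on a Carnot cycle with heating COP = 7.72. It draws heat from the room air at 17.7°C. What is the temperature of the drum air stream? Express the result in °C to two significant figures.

61 °C

COP_HP = T_H/(T_H − T_C) rearranges to T_H = COP·T_C/(COP − 1).
With T_C = 290.85 K, T_H = 7.72 × 290.85/6.720 = 334.13 K.
Converting, 334.13 K = 60.98°C.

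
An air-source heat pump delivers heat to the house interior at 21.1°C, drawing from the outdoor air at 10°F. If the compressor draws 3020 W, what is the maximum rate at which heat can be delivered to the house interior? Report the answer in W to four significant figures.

In absolute terms T_C = 260.93 K and T_H = 294.25 K, so ΔT = 33.32 K.
COP_Carnot = T_H/ΔT = 294.25/33.32 = 8.830.
Q̇_max = COP_Carnot × Ẇ = 8.830 × 3020 W = 26670 W.

26670 W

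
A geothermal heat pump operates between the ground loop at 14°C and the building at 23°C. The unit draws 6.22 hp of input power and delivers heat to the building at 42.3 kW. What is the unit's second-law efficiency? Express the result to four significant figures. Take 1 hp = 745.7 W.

Converting, Q̇_H = 42.30 kW = 56.73 hp, so COP_actual = Q̇_H/Ẇ = 56.73/6.220 = 9.120.
In absolute terms T_C = 287.15 K and T_H = 296.15 K, so ΔT = 9.000 K.
COP_Carnot = T_H/ΔT = 296.15/9.000 = 32.91.
η_II = COP_actual/COP_Carnot = 9.120/32.91 = 0.2772.

0.2772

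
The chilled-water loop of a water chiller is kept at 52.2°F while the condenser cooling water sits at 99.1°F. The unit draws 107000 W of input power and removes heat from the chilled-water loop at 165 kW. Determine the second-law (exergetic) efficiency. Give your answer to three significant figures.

0.141

Converting, Q̇_C = 165.0 kW = 165000 W, so COP_actual = Q̇_C/Ẇ = 165000/107000 = 1.542.
In absolute terms T_C = 284.37 K and T_H = 310.43 K, so ΔT = 26.06 K.
COP_Carnot = T_C/ΔT = 284.37/26.06 = 10.91.
η_II = COP_actual/COP_Carnot = 1.542/10.91 = 0.1413.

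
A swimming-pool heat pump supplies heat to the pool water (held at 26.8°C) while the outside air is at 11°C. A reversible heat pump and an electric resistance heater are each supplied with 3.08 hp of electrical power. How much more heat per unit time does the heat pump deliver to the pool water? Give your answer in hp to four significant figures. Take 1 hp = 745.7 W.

In absolute terms T_C = 284.15 K and T_H = 299.95 K, so ΔT = 15.80 K.
COP_Carnot = T_H/ΔT = 299.95/15.80 = 18.98.
The heat pump delivers Q̇_H = COP × Ẇ = 58.47 hp; the resistance heater delivers Ẇ = 3.080 hp.
Extra = (COP − 1)·Ẇ = 55.39 hp.

55.39 hp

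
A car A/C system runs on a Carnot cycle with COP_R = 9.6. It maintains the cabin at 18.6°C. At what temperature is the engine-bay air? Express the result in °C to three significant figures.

49.0 °C

COP_R = T_C/(T_H − T_C) gives T_H − T_C = T_C/COP.
With T_C = 291.75 K, T_H = 291.75 × (1 + 1/9.6) = 322.14 K.
Converting, 322.14 K = 48.99°C.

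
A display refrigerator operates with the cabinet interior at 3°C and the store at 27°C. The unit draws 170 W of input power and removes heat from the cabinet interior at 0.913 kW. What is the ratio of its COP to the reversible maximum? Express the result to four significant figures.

Converting, Q̇_C = 0.9130 kW = 913.0 W, so COP_actual = Q̇_C/Ẇ = 913.0/170.0 = 5.371.
In absolute terms T_C = 276.15 K and T_H = 300.15 K, so ΔT = 24.00 K.
COP_Carnot = T_C/ΔT = 276.15/24.00 = 11.51.
η_II = COP_actual/COP_Carnot = 5.371/11.51 = 0.4668.

0.4668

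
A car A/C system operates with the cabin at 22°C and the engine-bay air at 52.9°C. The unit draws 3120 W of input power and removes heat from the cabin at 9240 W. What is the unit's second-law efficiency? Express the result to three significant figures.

0.310

COP_actual = Q̇_C/Ẇ = 9240/3120 = 2.962.
In absolute terms T_C = 295.15 K and T_H = 326.05 K, so ΔT = 30.90 K.
COP_Carnot = T_C/ΔT = 295.15/30.90 = 9.552.
η_II = COP_actual/COP_Carnot = 2.962/9.552 = 0.3101.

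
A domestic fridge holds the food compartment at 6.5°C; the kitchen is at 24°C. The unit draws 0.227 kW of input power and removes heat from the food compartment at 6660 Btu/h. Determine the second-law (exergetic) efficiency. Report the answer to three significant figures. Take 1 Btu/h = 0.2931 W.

0.538

Converting, Q̇_C = 6660 Btu/h = 1.952 kW, so COP_actual = Q̇_C/Ẇ = 1.952/0.2270 = 8.599.
In absolute terms T_C = 279.65 K and T_H = 297.15 K, so ΔT = 17.50 K.
COP_Carnot = T_C/ΔT = 279.65/17.50 = 15.98.
η_II = COP_actual/COP_Carnot = 8.599/15.98 = 0.5381.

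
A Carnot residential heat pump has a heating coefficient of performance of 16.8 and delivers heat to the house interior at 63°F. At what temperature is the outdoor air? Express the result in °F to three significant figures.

COP_HP = T_H/(T_H − T_C) gives T_H − T_C = T_H/COP.
With T_H = 290.37 K, T_C = 290.37 × (1 − 1/16.8) = 273.09 K.
Converting, 273.09 K = 31.89°F.

31.9 °F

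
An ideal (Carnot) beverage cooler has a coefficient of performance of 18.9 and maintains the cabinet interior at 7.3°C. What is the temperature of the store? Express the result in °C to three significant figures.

COP_R = T_C/(T_H − T_C) gives T_H − T_C = T_C/COP.
With T_C = 280.45 K, T_H = 280.45 × (1 + 1/18.9) = 295.29 K.
Converting, 295.29 K = 22.14°C.

22.1 °C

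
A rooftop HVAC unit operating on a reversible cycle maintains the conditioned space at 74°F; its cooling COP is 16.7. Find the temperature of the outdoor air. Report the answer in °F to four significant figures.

COP_R = T_C/(T_H − T_C) gives T_H − T_C = T_C/COP.
With T_C = 296.48 K, T_H = 296.48 × (1 + 1/16.7) = 314.24 K.
Converting, 314.24 K = 105.96°F.

106.0 °F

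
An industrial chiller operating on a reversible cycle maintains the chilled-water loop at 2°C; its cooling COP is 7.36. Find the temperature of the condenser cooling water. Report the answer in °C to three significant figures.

39.4 °C

COP_R = T_C/(T_H − T_C) gives T_H − T_C = T_C/COP.
With T_C = 275.15 K, T_H = 275.15 × (1 + 1/7.36) = 312.53 K.
Converting, 312.53 K = 39.38°C.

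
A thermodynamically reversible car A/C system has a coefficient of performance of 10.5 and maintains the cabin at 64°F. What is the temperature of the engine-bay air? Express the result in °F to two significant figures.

110 °F

COP_R = T_C/(T_H − T_C) gives T_H − T_C = T_C/COP.
With T_C = 290.93 K, T_H = 290.93 × (1 + 1/10.5) = 318.64 K.
Converting, 318.64 K = 113.87°F.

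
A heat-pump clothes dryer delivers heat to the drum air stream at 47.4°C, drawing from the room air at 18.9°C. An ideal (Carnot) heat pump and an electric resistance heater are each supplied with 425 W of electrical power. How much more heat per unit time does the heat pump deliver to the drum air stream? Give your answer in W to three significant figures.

4360 W

In absolute terms T_C = 292.05 K and T_H = 320.55 K, so ΔT = 28.50 K.
COP_Carnot = T_H/ΔT = 320.55/28.50 = 11.25.
The heat pump delivers Q̇_H = COP × Ẇ = 4780 W; the resistance heater delivers Ẇ = 425.0 W.
Extra = (COP − 1)·Ẇ = 4355 W.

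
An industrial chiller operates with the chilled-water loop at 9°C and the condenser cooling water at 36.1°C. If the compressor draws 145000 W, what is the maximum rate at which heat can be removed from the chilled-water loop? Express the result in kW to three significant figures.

1510 kW

In absolute terms T_C = 282.15 K and T_H = 309.25 K, so ΔT = 27.10 K.
COP_Carnot = T_C/ΔT = 282.15/27.10 = 10.41.
Q̇_max = COP_Carnot × Ẇ = 10.41 × 145000 W = 1510000 W = 1510 kW.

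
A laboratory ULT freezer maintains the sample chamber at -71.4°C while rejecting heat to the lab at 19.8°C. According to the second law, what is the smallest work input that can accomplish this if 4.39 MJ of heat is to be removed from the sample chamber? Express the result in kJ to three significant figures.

1980 kJ

In absolute terms T_C = 201.75 K and T_H = 292.95 K, so ΔT = 91.20 K.
The reversible limit is COP_R = T_C/ΔT = 2.212, so W_min = Q_C/COP = Q_C·ΔT/T_C.
W_min = 4.390 × 91.20/201.75 = 1.984 MJ = 1984 kJ.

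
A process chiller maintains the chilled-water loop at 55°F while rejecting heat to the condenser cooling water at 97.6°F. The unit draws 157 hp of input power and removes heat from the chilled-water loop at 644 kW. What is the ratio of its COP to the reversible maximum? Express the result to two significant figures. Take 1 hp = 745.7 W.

0.46

Converting, Q̇_C = 644.0 kW = 863.6 hp, so COP_actual = Q̇_C/Ẇ = 863.6/157.0 = 5.501.
In absolute terms T_C = 285.93 K and T_H = 309.59 K, so ΔT = 23.67 K.
COP_Carnot = T_C/ΔT = 285.93/23.67 = 12.08.
η_II = COP_actual/COP_Carnot = 5.501/12.08 = 0.4553.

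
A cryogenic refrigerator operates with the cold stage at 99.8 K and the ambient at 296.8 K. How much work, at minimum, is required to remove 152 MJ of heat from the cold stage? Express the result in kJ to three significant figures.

The reservoir spacing is ΔT = 296.8 − 99.8 = 197.0 K.
The reversible limit is COP_R = T_C/ΔT = 0.5066, so W_min = Q_C/COP = Q_C·ΔT/T_C.
W_min = 152.0 × 197.0/99.80 = 300.0 MJ = 300000 kJ.

300000 kJ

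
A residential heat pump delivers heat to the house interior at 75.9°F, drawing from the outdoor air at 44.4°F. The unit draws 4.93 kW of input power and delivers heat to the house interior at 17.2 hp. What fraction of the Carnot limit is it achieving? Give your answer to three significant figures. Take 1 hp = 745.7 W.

0.153

Converting, Q̇_H = 17.20 hp = 12.83 kW, so COP_actual = Q̇_H/Ẇ = 12.83/4.930 = 2.602.
In absolute terms T_C = 280.04 K and T_H = 297.54 K, so ΔT = 17.50 K.
COP_Carnot = T_H/ΔT = 297.54/17.50 = 17.00.
η_II = COP_actual/COP_Carnot = 2.602/17.00 = 0.1530.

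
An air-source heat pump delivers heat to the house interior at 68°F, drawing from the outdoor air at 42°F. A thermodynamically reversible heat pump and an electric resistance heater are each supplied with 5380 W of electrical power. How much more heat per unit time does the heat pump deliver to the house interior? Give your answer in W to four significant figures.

103800 W

In absolute terms T_C = 278.71 K and T_H = 293.15 K, so ΔT = 14.44 K.
COP_Carnot = T_H/ΔT = 293.15/14.44 = 20.30.
The heat pump delivers Q̇_H = COP × Ẇ = 109200 W; the resistance heater delivers Ẇ = 5380 W.
Extra = (COP − 1)·Ẇ = 103800 W.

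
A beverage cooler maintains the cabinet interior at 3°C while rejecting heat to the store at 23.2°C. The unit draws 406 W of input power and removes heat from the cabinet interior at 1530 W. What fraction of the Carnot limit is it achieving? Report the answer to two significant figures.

COP_actual = Q̇_C/Ẇ = 1530/406.0 = 3.768.
In absolute terms T_C = 276.15 K and T_H = 296.35 K, so ΔT = 20.20 K.
COP_Carnot = T_C/ΔT = 276.15/20.20 = 13.67.
η_II = COP_actual/COP_Carnot = 3.768/13.67 = 0.2757.

0.28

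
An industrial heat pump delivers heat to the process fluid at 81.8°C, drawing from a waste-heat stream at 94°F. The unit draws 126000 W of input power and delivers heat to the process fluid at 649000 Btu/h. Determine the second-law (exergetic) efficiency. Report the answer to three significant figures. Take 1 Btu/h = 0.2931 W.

Converting, Q̇_H = 649000 Btu/h = 190200 W, so COP_actual = Q̇_H/Ẇ = 190200/126000 = 1.510.
In absolute terms T_C = 307.59 K and T_H = 354.95 K, so ΔT = 47.36 K.
COP_Carnot = T_H/ΔT = 354.95/47.36 = 7.495.
η_II = COP_actual/COP_Carnot = 1.510/7.495 = 0.2014.

0.201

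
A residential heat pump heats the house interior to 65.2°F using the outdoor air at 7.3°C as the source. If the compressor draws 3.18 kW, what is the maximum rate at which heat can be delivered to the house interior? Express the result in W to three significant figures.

83200 W

In absolute terms T_C = 280.45 K and T_H = 291.59 K, so ΔT = 11.14 K.
COP_Carnot = T_H/ΔT = 291.59/11.14 = 26.17.
Q̇_max = COP_Carnot × Ẇ = 26.17 × 3.180 kW = 83.20 kW = 83200 W.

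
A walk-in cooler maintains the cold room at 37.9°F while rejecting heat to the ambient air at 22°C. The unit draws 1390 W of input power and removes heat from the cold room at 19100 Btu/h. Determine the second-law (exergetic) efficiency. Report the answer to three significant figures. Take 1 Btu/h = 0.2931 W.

0.273

Converting, Q̇_C = 19100 Btu/h = 5598 W, so COP_actual = Q̇_C/Ẇ = 5598/1390 = 4.027.
In absolute terms T_C = 276.43 K and T_H = 295.15 K, so ΔT = 18.72 K.
COP_Carnot = T_C/ΔT = 276.43/18.72 = 14.76.
η_II = COP_actual/COP_Carnot = 4.027/14.76 = 0.2728.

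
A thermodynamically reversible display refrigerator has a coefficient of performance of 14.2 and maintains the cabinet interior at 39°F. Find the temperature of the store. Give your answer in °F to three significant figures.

COP_R = T_C/(T_H − T_C) gives T_H − T_C = T_C/COP.
With T_C = 277.04 K, T_H = 277.04 × (1 + 1/14.2) = 296.55 K.
Converting, 296.55 K = 74.12°F.

74.1 °F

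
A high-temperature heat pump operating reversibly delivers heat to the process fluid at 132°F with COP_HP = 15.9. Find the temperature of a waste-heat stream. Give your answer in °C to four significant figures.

34.88 °C

COP_HP = T_H/(T_H − T_C) gives T_H − T_C = T_H/COP.
With T_H = 328.71 K, T_C = 328.71 × (1 − 1/15.9) = 308.03 K.
Converting, 308.03 K = 34.88°C.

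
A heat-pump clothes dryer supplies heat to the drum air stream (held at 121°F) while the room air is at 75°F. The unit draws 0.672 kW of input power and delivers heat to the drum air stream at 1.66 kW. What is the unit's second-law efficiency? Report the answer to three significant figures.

COP_actual = Q̇_H/Ẇ = 1.660/0.6720 = 2.470.
In absolute terms T_C = 297.04 K and T_H = 322.59 K, so ΔT = 25.56 K.
COP_Carnot = T_H/ΔT = 322.59/25.56 = 12.62.
η_II = COP_actual/COP_Carnot = 2.470/12.62 = 0.1957.

0.196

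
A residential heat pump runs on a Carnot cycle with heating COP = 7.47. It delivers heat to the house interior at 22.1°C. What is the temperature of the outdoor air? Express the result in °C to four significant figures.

-17.42 °C

COP_HP = T_H/(T_H − T_C) gives T_H − T_C = T_H/COP.
With T_H = 295.25 K, T_C = 295.25 × (1 − 1/7.47) = 255.73 K.
Converting, 255.73 K = -17.42°C.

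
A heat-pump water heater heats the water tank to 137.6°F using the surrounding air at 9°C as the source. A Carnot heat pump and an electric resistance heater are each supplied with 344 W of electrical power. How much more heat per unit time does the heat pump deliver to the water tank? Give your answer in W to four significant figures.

In absolute terms T_C = 282.15 K and T_H = 331.82 K, so ΔT = 49.67 K.
COP_Carnot = T_H/ΔT = 331.82/49.67 = 6.681.
The heat pump delivers Q̇_H = COP × Ẇ = 2298 W; the resistance heater delivers Ẇ = 344.0 W.
Extra = (COP − 1)·Ẇ = 1954 W.

1954 W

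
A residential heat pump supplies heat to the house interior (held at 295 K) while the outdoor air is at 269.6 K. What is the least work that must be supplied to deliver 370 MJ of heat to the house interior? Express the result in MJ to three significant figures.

31.9 MJ

The reservoir spacing is ΔT = 295 − 269.6 = 25.40 K.
The reversible limit is COP_HP = T_H/ΔT = 11.61, so W_min = Q_H/COP = Q_H·ΔT/T_H.
W_min = 370.0 × 25.40/295.00 = 31.86 MJ.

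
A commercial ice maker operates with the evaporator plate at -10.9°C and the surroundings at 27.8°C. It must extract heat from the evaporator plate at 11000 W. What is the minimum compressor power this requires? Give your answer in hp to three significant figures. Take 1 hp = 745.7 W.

2.18 hp

In absolute terms T_C = 262.25 K and T_H = 300.95 K, so ΔT = 38.70 K.
COP_Carnot = T_C/ΔT = 262.25/38.70 = 6.776.
Ẇ_min = Q̇/COP_Carnot = 11000/6.776 = 1623 W = 2.177 hp.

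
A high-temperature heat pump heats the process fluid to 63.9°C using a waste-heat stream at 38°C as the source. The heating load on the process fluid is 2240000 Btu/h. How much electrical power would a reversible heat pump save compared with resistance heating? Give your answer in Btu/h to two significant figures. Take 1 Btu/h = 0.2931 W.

In absolute terms T_C = 311.15 K and T_H = 337.05 K, so ΔT = 25.90 K.
COP_Carnot = T_H/ΔT = 337.05/25.90 = 13.01.
Resistance heating needs Ẇ_res = Q̇_H = 2240000 Btu/h; the reversible heat pump needs only Ẇ_hp = Q̇_H/COP = 172100 Btu/h.
Saving = 2240000 − 172100 = 2068000 Btu/h.

2100000 Btu/h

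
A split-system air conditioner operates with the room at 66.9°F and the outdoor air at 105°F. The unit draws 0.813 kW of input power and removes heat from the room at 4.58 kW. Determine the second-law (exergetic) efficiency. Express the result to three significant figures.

COP_actual = Q̇_C/Ẇ = 4.580/0.8130 = 5.633.
In absolute terms T_C = 292.54 K and T_H = 313.71 K, so ΔT = 21.17 K.
COP_Carnot = T_C/ΔT = 292.54/21.17 = 13.82.
η_II = COP_actual/COP_Carnot = 5.633/13.82 = 0.4076.

0.408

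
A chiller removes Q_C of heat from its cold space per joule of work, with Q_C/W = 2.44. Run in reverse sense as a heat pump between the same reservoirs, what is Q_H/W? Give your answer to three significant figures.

The first law on one cycle gives Q_H = Q_C + W, so Q_H/W = Q_C/W + 1.
COP_HP = COP_R + 1 = 2.44 + 1 = 3.44.

3.44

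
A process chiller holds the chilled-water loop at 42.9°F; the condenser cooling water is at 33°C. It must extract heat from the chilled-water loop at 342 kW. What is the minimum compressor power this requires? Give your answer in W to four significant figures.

33000 W

In absolute terms T_C = 279.21 K and T_H = 306.15 K, so ΔT = 26.94 K.
COP_Carnot = T_C/ΔT = 279.21/26.94 = 10.36.
Ẇ_min = Q̇/COP_Carnot = 342.0/10.36 = 33.00 kW = 33000 W.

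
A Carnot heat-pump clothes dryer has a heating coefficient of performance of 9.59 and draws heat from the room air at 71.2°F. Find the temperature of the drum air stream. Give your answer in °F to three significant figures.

COP_HP = T_H/(T_H − T_C) rearranges to T_H = COP·T_C/(COP − 1).
With T_C = 294.93 K, T_H = 9.59 × 294.93/8.590 = 329.26 K.
Converting, 329.26 K = 133.00°F.

133 °F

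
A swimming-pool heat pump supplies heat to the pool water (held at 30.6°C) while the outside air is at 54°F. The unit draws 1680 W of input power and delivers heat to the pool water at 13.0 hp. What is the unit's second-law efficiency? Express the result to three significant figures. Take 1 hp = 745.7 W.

0.349

Converting, Q̇_H = 13.00 hp = 9694 W, so COP_actual = Q̇_H/Ẇ = 9694/1680 = 5.770.
In absolute terms T_C = 285.37 K and T_H = 303.75 K, so ΔT = 18.38 K.
COP_Carnot = T_H/ΔT = 303.75/18.38 = 16.53.
η_II = COP_actual/COP_Carnot = 5.770/16.53 = 0.3491.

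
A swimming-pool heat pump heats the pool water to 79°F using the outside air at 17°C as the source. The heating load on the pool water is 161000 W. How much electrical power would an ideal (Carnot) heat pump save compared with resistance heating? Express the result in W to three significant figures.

In absolute terms T_C = 290.15 K and T_H = 299.26 K, so ΔT = 9.111 K.
COP_Carnot = T_H/ΔT = 299.26/9.111 = 32.85.
Resistance heating needs Ẇ_res = Q̇_H = 161000 W; the reversible heat pump needs only Ẇ_hp = Q̇_H/COP = 4902 W.
Saving = 161000 − 4902 = 156100 W.

156000 W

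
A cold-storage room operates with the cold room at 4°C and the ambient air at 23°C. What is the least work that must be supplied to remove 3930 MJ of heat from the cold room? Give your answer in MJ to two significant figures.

270 MJ

In absolute terms T_C = 277.15 K and T_H = 296.15 K, so ΔT = 19.00 K.
The reversible limit is COP_R = T_C/ΔT = 14.59, so W_min = Q_C/COP = Q_C·ΔT/T_C.
W_min = 3930 × 19.00/277.15 = 269.4 MJ.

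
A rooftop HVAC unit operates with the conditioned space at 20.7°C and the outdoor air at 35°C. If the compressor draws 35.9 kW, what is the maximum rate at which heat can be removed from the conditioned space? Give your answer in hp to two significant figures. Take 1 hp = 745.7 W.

In absolute terms T_C = 293.85 K and T_H = 308.15 K, so ΔT = 14.30 K.
COP_Carnot = T_C/ΔT = 293.85/14.30 = 20.55.
Q̇_max = COP_Carnot × Ẇ = 20.55 × 35.90 kW = 737.7 kW = 989.3 hp.

990 hp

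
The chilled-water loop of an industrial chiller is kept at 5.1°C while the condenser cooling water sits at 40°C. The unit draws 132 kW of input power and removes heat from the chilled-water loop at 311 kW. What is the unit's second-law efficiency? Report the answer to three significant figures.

COP_actual = Q̇_C/Ẇ = 311.0/132.0 = 2.356.
In absolute terms T_C = 278.25 K and T_H = 313.15 K, so ΔT = 34.90 K.
COP_Carnot = T_C/ΔT = 278.25/34.90 = 7.973.
η_II = COP_actual/COP_Carnot = 2.356/7.973 = 0.2955.

0.296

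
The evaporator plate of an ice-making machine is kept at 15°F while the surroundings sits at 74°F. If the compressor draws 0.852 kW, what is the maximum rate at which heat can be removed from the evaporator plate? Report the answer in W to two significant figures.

6900 W

In absolute terms T_C = 263.71 K and T_H = 296.48 K, so ΔT = 32.78 K.
COP_Carnot = T_C/ΔT = 263.71/32.78 = 8.045.
Q̇_max = COP_Carnot × Ẇ = 8.045 × 0.8520 kW = 6.855 kW = 6855 W.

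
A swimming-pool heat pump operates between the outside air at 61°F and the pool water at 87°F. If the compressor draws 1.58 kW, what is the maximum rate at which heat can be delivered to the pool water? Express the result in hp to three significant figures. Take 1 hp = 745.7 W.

In absolute terms T_C = 289.26 K and T_H = 303.71 K, so ΔT = 14.44 K.
COP_Carnot = T_H/ΔT = 303.71/14.44 = 21.03.
Q̇_max = COP_Carnot × Ẇ = 21.03 × 1.580 kW = 33.22 kW = 44.55 hp.

44.5 hp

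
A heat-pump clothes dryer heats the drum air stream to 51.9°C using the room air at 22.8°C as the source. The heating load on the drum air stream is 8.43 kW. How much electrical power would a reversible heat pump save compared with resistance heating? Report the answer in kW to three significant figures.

In absolute terms T_C = 295.95 K and T_H = 325.05 K, so ΔT = 29.10 K.
COP_Carnot = T_H/ΔT = 325.05/29.10 = 11.17.
Resistance heating needs Ẇ_res = Q̇_H = 8.430 kW; the reversible heat pump needs only Ẇ_hp = Q̇_H/COP = 0.7547 kW.
Saving = 8.430 − 0.7547 = 7.675 kW.

7.68 kW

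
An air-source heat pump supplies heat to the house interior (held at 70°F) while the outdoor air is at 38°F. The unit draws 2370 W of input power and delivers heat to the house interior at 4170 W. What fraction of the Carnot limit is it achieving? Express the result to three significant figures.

0.106

COP_actual = Q̇_H/Ẇ = 4170/2370 = 1.759.
In absolute terms T_C = 276.48 K and T_H = 294.26 K, so ΔT = 17.78 K.
COP_Carnot = T_H/ΔT = 294.26/17.78 = 16.55.
η_II = COP_actual/COP_Carnot = 1.759/16.55 = 0.1063.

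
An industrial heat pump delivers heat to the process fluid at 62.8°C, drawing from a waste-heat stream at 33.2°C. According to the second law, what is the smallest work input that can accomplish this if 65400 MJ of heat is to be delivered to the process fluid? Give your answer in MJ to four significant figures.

In absolute terms T_C = 306.35 K and T_H = 335.95 K, so ΔT = 29.60 K.
The reversible limit is COP_HP = T_H/ΔT = 11.35, so W_min = Q_H/COP = Q_H·ΔT/T_H.
W_min = 65400 × 29.60/335.95 = 5762 MJ.

5762 MJ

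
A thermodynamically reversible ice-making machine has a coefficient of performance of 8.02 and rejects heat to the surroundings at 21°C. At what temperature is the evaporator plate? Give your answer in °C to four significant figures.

For a Carnot refrigerator COP_R = T_C/(T_H − T_C), so T_C = COP·T_H/(1 + COP).
With T_H = 294.15 K, T_C = 8.02 × 294.15/9.020 = 261.54 K.
Converting, 261.54 K = -11.61°C.

-11.61 °C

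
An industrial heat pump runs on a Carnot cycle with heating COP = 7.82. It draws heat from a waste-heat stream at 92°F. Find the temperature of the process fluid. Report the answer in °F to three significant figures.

173 °F

COP_HP = T_H/(T_H − T_C) rearranges to T_H = COP·T_C/(COP − 1).
With T_C = 306.48 K, T_H = 7.82 × 306.48/6.820 = 351.42 K.
Converting, 351.42 K = 172.89°F.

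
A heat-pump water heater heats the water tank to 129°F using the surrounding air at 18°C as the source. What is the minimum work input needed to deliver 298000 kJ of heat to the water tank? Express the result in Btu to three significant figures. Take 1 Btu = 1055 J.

In absolute terms T_C = 291.15 K and T_H = 327.04 K, so ΔT = 35.89 K.
The reversible limit is COP_HP = T_H/ΔT = 9.113, so W_min = Q_H/COP = Q_H·ΔT/T_H.
W_min = 298000 × 35.89/327.04 = 32700 kJ = 31000 Btu.

31000 Btu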